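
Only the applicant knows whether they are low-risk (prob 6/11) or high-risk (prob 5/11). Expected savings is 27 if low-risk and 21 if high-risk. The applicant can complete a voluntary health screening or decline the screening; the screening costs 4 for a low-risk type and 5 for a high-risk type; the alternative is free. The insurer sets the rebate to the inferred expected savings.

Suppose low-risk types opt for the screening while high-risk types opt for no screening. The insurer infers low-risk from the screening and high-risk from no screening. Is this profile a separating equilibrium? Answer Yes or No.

Under these beliefs, the screening earns rebate 27 and no screening earns rebate 21.
low-risk: the screening nets 27 − 4 = 23; no screening nets 21. low-risk prefers the screening.
high-risk: the screening nets 27 − 5 = 22; no screening nets 21. high-risk would deviate to the screening.
high-risk has a profitable deviation, so the profile is not an equilibrium.

No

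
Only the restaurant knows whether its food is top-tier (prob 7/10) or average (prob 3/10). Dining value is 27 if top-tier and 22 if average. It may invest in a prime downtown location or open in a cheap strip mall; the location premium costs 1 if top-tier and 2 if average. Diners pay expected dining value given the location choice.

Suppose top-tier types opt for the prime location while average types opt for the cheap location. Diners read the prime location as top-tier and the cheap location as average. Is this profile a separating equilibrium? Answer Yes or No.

No

Under these beliefs, the prime location earns price premium 27 and the cheap location earns price premium 22.
top-tier: the prime location nets 27 − 1 = 26; the cheap location nets 22. top-tier prefers the prime location.
average: the prime location nets 27 − 2 = 25; the cheap location nets 22. average would deviate to the prime location.
average has a profitable deviation, so the profile is not an equilibrium.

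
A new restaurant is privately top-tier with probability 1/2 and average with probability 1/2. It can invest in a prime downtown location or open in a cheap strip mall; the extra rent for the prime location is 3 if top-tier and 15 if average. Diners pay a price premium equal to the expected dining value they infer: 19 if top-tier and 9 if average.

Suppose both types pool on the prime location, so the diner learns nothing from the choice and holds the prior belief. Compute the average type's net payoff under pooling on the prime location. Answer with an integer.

-1

Pooled price premium = 1/2·19 + 1/2·9 = 14.
average pays cost 15 for the prime location, so net payoff = 14 − 15 = -1.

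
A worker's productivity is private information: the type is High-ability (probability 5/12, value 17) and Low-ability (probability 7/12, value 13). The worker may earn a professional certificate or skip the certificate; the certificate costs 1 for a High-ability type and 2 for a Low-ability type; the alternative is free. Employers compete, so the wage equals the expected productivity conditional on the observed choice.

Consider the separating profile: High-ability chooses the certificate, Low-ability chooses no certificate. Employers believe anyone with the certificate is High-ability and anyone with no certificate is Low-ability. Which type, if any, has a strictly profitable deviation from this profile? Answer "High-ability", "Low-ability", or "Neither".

Low-ability

The certificate pays 17; no certificate pays 13.
High-ability: assigned the certificate, nets 17 − 1 = 16; deviating to no certificate nets 13.
Low-ability: assigned no certificate, nets 13; deviating to the certificate nets 17 − 2 = 15.
The Low-ability type gains 2 by deviating.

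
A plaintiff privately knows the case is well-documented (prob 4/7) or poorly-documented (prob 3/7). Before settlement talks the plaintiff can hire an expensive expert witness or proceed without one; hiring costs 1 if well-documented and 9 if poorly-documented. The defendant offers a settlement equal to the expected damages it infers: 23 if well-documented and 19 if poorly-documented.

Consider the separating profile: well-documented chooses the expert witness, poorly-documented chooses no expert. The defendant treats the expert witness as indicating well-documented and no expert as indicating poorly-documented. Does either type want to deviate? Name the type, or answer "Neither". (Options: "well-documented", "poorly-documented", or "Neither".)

The expert witness pays 23; no expert pays 19.
well-documented: assigned the expert witness, nets 23 − 1 = 22; deviating to no expert nets 19.
poorly-documented: assigned no expert, nets 19; deviating to the expert witness nets 23 − 9 = 14.
Both types strictly prefer their assigned action; no profitable deviation.

Neither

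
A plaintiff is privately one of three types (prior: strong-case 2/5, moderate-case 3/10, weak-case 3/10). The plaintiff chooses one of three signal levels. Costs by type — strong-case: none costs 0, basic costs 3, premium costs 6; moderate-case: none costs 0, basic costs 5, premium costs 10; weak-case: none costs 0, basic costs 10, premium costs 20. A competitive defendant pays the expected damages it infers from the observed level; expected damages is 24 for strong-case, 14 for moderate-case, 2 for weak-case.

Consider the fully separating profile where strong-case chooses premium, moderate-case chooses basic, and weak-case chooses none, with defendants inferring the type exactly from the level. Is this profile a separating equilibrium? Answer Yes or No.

Separating settlements: premium → 24, basic → 14, none → 2.
strong-case (assigned premium): none: 2 − 0 = 2; basic: 14 − 3 = 11; premium: 24 − 6 = 18. strong-case stays.
moderate-case (assigned basic): none: 2 − 0 = 2; basic: 14 − 5 = 9; premium: 24 − 10 = 14. moderate-case prefers premium.
weak-case (assigned none): none: 2 − 0 = 2; basic: 14 − 10 = 4; premium: 24 − 20 = 4. weak-case prefers basic.
At least one type deviates; the separating profile fails.

No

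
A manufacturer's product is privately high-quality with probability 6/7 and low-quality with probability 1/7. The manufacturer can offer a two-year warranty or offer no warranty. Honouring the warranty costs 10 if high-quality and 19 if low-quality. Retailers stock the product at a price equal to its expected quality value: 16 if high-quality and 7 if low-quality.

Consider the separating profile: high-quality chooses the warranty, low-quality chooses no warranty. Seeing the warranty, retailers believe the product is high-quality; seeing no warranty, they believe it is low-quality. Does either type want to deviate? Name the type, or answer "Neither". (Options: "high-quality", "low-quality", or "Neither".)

The warranty pays 16; no warranty pays 7.
high-quality: assigned the warranty, nets 16 − 10 = 6; deviating to no warranty nets 7.
low-quality: assigned no warranty, nets 7; deviating to the warranty nets 16 − 19 = -3.
The high-quality type gains 1 by deviating.

high-quality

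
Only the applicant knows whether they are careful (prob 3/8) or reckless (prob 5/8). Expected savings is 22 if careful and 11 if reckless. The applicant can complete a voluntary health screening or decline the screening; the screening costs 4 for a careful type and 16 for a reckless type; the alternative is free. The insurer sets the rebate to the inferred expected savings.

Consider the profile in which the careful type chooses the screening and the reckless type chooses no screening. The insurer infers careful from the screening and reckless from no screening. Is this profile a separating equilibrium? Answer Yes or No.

Under these beliefs, the screening earns rebate 22 and no screening earns rebate 11.
careful: the screening nets 22 − 4 = 18; no screening nets 11. careful prefers the screening.
reckless: the screening nets 22 − 16 = 6; no screening nets 11. reckless prefers no screening.
Neither type deviates, so the separating profile is an equilibrium.

Yes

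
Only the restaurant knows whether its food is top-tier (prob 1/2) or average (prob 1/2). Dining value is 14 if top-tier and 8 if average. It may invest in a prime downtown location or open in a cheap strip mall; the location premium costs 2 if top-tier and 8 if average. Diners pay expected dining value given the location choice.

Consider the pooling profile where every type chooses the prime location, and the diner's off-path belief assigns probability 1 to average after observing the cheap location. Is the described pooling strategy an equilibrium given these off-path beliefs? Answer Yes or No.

No

On path, the diner holds the prior and pays 1/2·14 + 1/2·8 = 11. Off path (the cheap location), believing average, it pays 8.
top-tier: the prime location nets 11 − 2 = 9; the cheap location nets 8. top-tier stays.
average: the prime location nets 11 − 8 = 3; the cheap location nets 8. average would deviate.
A type deviates, so pooling fails.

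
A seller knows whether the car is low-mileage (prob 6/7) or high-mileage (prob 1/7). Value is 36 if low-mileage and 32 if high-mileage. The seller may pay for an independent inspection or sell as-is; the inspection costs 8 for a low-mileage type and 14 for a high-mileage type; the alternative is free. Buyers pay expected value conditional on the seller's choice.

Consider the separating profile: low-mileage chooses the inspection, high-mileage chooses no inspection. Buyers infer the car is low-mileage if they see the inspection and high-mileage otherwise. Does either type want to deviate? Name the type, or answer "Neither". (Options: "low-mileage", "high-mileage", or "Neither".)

low-mileage

The inspection pays 36; no inspection pays 32.
low-mileage: assigned the inspection, nets 36 − 8 = 28; deviating to no inspection nets 32.
high-mileage: assigned no inspection, nets 32; deviating to the inspection nets 36 − 14 = 22.
The low-mileage type gains 4 by deviating.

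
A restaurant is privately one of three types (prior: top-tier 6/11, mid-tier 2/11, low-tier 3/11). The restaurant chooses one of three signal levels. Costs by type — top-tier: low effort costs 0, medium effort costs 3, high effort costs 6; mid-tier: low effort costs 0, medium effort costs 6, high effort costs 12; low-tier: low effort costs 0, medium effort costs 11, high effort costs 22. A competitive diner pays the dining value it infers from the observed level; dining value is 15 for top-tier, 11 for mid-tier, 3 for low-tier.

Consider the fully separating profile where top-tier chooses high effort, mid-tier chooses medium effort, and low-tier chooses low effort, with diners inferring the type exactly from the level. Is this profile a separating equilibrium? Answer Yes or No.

Separating price premiums: high effort → 15, medium effort → 11, low effort → 3.
top-tier (assigned high effort): low effort: 3 − 0 = 3; medium effort: 11 − 3 = 8; high effort: 15 − 6 = 9. top-tier stays.
mid-tier (assigned medium effort): low effort: 3 − 0 = 3; medium effort: 11 − 6 = 5; high effort: 15 − 12 = 3. mid-tier stays.
low-tier (assigned low effort): low effort: 3 − 0 = 3; medium effort: 11 − 11 = 0; high effort: 15 − 22 = -7. low-tier stays.
Every type prefers its assigned level; separation holds.

Yes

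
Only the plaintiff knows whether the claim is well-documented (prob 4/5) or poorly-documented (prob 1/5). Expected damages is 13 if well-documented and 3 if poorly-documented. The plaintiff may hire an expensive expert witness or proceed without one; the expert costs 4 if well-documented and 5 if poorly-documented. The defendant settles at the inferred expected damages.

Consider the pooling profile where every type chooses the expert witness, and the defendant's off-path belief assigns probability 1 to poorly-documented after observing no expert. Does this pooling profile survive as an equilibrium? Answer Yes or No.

Yes

On path, the defendant holds the prior and pays 4/5·13 + 1/5·3 = 11. Off path (no expert), believing poorly-documented, it pays 3.
well-documented: the expert witness nets 11 − 4 = 7; no expert nets 3. well-documented stays.
poorly-documented: the expert witness nets 11 − 5 = 6; no expert nets 3. poorly-documented stays.
No type deviates, so pooling is sustained.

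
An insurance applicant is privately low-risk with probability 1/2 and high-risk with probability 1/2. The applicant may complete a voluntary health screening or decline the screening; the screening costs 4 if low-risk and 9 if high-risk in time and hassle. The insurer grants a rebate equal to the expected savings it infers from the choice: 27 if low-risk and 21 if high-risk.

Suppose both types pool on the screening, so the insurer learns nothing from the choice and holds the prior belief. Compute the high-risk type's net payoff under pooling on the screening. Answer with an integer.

Pooled rebate = 1/2·27 + 1/2·21 = 24.
high-risk pays cost 9 for the screening, so net payoff = 24 − 9 = 15.

15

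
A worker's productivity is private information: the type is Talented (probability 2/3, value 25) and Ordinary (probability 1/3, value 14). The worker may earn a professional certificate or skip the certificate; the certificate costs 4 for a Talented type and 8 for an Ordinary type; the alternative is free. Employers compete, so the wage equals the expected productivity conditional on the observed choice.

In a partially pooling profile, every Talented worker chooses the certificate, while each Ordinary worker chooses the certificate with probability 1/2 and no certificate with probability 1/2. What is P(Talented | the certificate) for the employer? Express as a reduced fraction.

4/5

P(the certificate) = (2/3)·1 + (1/3)·(1/2) = 5/6.
By Bayes' rule, P(Talented | the certificate) = (2/3) / (5/6) = 4/5.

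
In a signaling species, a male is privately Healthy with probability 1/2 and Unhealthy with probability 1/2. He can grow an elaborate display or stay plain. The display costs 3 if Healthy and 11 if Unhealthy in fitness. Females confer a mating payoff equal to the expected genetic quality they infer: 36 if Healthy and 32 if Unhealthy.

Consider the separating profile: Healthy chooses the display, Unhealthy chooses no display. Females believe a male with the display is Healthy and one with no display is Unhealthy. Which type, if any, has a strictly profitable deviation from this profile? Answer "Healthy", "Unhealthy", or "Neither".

The display pays 36; no display pays 32.
Healthy: assigned the display, nets 36 − 3 = 33; deviating to no display nets 32.
Unhealthy: assigned no display, nets 32; deviating to the display nets 36 − 11 = 25.
Both types strictly prefer their assigned action; no profitable deviation.

Neither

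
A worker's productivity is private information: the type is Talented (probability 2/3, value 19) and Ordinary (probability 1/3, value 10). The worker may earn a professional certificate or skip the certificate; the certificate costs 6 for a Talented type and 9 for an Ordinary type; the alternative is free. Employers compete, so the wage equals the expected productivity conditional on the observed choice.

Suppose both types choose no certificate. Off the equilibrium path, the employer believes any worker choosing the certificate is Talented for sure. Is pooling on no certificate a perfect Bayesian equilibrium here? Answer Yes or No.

On path, the employer holds the prior and pays 2/3·19 + 1/3·10 = 16. Off path (the certificate), believing Talented, it pays 19.
Talented: no certificate nets 16; the certificate nets 19 − 6 = 13. Talented stays.
Ordinary: no certificate nets 16; the certificate nets 19 − 9 = 10. Ordinary stays.
No type deviates, so pooling is sustained.

Yes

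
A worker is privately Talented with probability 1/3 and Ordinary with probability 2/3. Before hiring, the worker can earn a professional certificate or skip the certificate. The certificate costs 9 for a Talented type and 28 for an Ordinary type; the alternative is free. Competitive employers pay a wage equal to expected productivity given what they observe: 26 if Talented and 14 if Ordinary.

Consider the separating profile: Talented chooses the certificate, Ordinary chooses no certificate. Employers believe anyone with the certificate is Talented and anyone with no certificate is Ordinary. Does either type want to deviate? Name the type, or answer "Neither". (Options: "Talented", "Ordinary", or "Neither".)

Neither

The certificate pays 26; no certificate pays 14.
Talented: assigned the certificate, nets 26 − 9 = 17; deviating to no certificate nets 14.
Ordinary: assigned no certificate, nets 14; deviating to the certificate nets 26 − 28 = -2.
Both types strictly prefer their assigned action; no profitable deviation.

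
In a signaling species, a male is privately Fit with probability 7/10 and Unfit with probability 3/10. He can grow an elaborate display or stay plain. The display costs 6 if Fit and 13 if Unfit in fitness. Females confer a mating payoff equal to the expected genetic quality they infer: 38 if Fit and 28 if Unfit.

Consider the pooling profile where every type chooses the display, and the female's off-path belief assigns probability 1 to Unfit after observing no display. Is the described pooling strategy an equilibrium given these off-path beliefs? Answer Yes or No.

On path, the female holds the prior and pays 7/10·38 + 3/10·28 = 35. Off path (no display), believing Unfit, it pays 28.
Fit: the display nets 35 − 6 = 29; no display nets 28. Fit stays.
Unfit: the display nets 35 − 13 = 22; no display nets 28. Unfit would deviate.
A type deviates, so pooling fails.

No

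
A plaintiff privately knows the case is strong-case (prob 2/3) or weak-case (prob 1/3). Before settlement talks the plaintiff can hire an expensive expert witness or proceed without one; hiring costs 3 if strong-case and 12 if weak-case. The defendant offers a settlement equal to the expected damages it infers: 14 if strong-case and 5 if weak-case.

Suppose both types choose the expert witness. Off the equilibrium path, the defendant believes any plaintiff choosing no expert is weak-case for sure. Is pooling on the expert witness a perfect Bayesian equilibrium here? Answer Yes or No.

No

On path, the defendant holds the prior and pays 2/3·14 + 1/3·5 = 11. Off path (no expert), believing weak-case, it pays 5.
strong-case: the expert witness nets 11 − 3 = 8; no expert nets 5. strong-case stays.
weak-case: the expert witness nets 11 − 12 = -1; no expert nets 5. weak-case would deviate.
A type deviates, so pooling fails.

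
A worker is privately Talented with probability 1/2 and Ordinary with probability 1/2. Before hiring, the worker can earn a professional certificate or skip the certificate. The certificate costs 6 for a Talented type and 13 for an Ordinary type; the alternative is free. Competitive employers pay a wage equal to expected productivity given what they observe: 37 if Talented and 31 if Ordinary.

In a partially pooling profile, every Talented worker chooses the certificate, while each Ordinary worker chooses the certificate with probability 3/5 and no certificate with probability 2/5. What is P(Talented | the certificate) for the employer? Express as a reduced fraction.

P(the certificate) = (1/2)·1 + (1/2)·(3/5) = 4/5.
By Bayes' rule, P(Talented | the certificate) = (1/2) / (4/5) = 5/8.

5/8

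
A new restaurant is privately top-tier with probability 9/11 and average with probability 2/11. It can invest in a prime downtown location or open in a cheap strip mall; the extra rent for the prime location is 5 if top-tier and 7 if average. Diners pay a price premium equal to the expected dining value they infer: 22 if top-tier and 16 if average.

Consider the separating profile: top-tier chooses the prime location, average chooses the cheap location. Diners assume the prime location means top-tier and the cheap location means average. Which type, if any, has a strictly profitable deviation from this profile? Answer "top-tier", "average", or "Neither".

The prime location pays 22; the cheap location pays 16.
top-tier: assigned the prime location, nets 22 − 5 = 17; deviating to the cheap location nets 16.
average: assigned the cheap location, nets 16; deviating to the prime location nets 22 − 7 = 15.
Both types strictly prefer their assigned action; no profitable deviation.

Neither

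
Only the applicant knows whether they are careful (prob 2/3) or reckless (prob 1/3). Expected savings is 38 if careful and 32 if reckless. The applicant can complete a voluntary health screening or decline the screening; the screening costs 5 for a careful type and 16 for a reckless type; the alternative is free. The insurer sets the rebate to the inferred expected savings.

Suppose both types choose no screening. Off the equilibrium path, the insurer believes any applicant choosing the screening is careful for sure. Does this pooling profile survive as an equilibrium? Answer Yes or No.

On path, the insurer holds the prior and pays 2/3·38 + 1/3·32 = 36. Off path (the screening), believing careful, it pays 38.
careful: no screening nets 36; the screening nets 38 − 5 = 33. careful stays.
reckless: no screening nets 36; the screening nets 38 − 16 = 22. reckless stays.
No type deviates, so pooling is sustained.

Yes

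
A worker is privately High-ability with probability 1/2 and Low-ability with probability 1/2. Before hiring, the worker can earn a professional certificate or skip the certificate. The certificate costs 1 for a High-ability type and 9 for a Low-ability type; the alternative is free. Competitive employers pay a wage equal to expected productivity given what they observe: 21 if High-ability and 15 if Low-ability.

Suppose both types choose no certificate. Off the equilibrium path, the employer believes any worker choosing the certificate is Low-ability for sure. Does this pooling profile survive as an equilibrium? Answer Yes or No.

On path, the employer holds the prior and pays 1/2·21 + 1/2·15 = 18. Off path (the certificate), believing Low-ability, it pays 15.
High-ability: no certificate nets 18; the certificate nets 15 − 1 = 14. High-ability stays.
Low-ability: no certificate nets 18; the certificate nets 15 − 9 = 6. Low-ability stays.
No type deviates, so pooling is sustained.

Yes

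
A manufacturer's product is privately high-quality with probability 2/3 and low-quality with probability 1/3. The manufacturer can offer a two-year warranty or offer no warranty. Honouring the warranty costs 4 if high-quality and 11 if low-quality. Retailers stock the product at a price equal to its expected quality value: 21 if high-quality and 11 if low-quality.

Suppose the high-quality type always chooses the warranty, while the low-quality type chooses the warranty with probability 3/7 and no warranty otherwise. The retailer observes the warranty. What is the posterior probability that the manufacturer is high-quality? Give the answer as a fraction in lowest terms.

P(the warranty) = (2/3)·1 + (1/3)·(3/7) = 17/21.
By Bayes' rule, P(high-quality | the warranty) = (2/3) / (17/21) = 14/17.

14/17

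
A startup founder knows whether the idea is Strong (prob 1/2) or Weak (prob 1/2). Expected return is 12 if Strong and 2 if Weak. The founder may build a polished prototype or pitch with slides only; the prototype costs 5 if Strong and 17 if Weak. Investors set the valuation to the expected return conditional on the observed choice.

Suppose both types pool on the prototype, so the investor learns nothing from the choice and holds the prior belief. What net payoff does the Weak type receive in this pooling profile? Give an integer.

-10

Pooled valuation = 1/2·12 + 1/2·2 = 7.
Weak pays cost 17 for the prototype, so net payoff = 7 − 17 = -10.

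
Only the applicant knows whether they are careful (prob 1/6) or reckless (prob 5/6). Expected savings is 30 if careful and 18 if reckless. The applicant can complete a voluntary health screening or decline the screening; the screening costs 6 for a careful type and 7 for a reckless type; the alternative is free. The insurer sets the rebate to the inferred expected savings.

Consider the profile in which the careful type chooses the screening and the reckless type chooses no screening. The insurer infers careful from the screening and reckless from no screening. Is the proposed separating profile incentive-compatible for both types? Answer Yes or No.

No

Under these beliefs, the screening earns rebate 30 and no screening earns rebate 18.
careful: the screening nets 30 − 6 = 24; no screening nets 18. careful prefers the screening.
reckless: the screening nets 30 − 7 = 23; no screening nets 18. reckless would deviate to the screening.
reckless has a profitable deviation, so the profile is not an equilibrium.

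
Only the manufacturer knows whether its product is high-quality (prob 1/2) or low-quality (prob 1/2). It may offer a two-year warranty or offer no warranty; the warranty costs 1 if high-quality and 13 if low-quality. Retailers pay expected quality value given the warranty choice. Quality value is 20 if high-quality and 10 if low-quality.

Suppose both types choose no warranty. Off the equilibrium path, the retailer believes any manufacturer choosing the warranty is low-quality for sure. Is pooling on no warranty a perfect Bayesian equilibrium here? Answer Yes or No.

On path, the retailer holds the prior and pays 1/2·20 + 1/2·10 = 15. Off path (the warranty), believing low-quality, it pays 10.
high-quality: no warranty nets 15; the warranty nets 10 − 1 = 9. high-quality stays.
low-quality: no warranty nets 15; the warranty nets 10 − 13 = -3. low-quality stays.
No type deviates, so pooling is sustained.

Yes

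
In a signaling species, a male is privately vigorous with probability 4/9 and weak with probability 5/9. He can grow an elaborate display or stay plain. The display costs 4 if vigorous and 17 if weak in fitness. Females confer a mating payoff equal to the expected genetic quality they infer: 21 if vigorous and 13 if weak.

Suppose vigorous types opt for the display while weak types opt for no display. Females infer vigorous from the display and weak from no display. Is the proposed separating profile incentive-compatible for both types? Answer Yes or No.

Under these beliefs, the display earns mating payoff 21 and no display earns mating payoff 13.
vigorous: the display nets 21 − 4 = 17; no display nets 13. vigorous prefers the display.
weak: the display nets 21 − 17 = 4; no display nets 13. weak prefers no display.
Neither type deviates, so the separating profile is an equilibrium.

Yes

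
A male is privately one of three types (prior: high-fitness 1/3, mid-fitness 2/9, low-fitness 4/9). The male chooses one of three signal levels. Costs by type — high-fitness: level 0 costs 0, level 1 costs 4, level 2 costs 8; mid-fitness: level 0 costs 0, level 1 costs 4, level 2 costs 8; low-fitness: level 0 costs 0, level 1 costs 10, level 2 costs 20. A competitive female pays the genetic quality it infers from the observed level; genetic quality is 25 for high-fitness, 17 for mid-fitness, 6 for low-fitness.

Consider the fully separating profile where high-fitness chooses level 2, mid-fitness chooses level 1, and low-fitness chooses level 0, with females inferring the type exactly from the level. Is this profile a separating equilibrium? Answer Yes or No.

Separating mating payoffs: level 2 → 25, level 1 → 17, level 0 → 6.
high-fitness (assigned level 2): level 0: 6 − 0 = 6; level 1: 17 − 4 = 13; level 2: 25 − 8 = 17. high-fitness stays.
mid-fitness (assigned level 1): level 0: 6 − 0 = 6; level 1: 17 − 4 = 13; level 2: 25 − 8 = 17. mid-fitness prefers level 2.
low-fitness (assigned level 0): level 0: 6 − 0 = 6; level 1: 17 − 10 = 7; level 2: 25 − 20 = 5. low-fitness prefers level 1.
At least one type deviates; the separating profile fails.

No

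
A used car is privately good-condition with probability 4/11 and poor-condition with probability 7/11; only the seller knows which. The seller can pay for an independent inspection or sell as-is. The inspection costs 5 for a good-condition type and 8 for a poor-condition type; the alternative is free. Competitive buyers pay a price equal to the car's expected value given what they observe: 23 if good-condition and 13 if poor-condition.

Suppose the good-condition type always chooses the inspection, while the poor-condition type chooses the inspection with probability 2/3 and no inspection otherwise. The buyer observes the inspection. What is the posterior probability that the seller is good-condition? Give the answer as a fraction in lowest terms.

6/13

P(the inspection) = (4/11)·1 + (7/11)·(2/3) = 26/33.
By Bayes' rule, P(good-condition | the inspection) = (4/11) / (26/33) = 6/13.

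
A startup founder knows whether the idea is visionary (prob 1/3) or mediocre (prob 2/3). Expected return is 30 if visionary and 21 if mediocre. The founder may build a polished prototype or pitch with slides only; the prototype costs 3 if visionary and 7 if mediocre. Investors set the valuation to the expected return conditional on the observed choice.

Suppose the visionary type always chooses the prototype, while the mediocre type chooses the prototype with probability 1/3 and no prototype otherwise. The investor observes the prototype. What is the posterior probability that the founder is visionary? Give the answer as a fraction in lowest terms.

P(the prototype) = (1/3)·1 + (2/3)·(1/3) = 5/9.
By Bayes' rule, P(visionary | the prototype) = (1/3) / (5/9) = 3/5.

3/5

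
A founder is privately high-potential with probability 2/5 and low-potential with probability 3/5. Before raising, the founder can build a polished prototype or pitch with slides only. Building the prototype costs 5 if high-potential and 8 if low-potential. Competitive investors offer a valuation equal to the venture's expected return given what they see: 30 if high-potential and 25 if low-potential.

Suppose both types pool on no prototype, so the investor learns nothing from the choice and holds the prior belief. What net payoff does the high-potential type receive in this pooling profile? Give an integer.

Pooled valuation = 2/5·30 + 3/5·25 = 27.
high-potential pays no cost for no prototype, so net payoff = 27.

27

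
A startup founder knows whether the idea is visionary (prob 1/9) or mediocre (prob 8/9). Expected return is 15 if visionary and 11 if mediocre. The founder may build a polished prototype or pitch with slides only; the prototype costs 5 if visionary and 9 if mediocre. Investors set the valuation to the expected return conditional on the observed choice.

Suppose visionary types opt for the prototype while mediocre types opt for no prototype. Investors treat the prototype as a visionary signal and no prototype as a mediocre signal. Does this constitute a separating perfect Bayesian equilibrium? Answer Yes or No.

Under these beliefs, the prototype earns valuation 15 and no prototype earns valuation 11.
visionary: the prototype nets 15 − 5 = 10; no prototype nets 11. visionary would deviate to no prototype.
mediocre: the prototype nets 15 − 9 = 6; no prototype nets 11. mediocre prefers no prototype.
visionary has a profitable deviation, so the profile is not an equilibrium.

No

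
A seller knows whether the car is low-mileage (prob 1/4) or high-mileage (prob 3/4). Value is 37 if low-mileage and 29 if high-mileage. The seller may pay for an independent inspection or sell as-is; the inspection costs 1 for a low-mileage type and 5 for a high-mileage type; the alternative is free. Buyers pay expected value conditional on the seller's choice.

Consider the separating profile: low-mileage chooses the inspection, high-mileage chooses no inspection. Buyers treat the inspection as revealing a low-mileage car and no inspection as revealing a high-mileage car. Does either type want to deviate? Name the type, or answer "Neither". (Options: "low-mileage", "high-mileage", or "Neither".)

high-mileage

The inspection pays 37; no inspection pays 29.
low-mileage: assigned the inspection, nets 37 − 1 = 36; deviating to no inspection nets 29.
high-mileage: assigned no inspection, nets 29; deviating to the inspection nets 37 − 5 = 32.
The high-mileage type gains 3 by deviating.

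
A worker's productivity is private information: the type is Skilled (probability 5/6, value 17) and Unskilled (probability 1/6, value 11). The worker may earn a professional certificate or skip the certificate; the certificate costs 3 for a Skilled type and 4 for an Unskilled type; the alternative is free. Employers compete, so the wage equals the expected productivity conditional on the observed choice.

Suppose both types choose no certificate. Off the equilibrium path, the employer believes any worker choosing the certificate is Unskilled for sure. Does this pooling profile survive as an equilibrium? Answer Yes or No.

Yes

On path, the employer holds the prior and pays 5/6·17 + 1/6·11 = 16. Off path (the certificate), believing Unskilled, it pays 11.
Skilled: no certificate nets 16; the certificate nets 11 − 3 = 8. Skilled stays.
Unskilled: no certificate nets 16; the certificate nets 11 − 4 = 7. Unskilled stays.
No type deviates, so pooling is sustained.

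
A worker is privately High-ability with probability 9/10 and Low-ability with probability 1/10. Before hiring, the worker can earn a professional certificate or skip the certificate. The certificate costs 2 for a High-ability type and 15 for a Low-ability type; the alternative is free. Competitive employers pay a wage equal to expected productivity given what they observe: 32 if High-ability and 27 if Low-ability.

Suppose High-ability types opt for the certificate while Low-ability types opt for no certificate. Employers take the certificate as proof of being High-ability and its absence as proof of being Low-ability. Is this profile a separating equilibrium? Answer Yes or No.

Under these beliefs, the certificate earns wage 32 and no certificate earns wage 27.
High-ability: the certificate nets 32 − 2 = 30; no certificate nets 27. High-ability prefers the certificate.
Low-ability: the certificate nets 32 − 15 = 17; no certificate nets 27. Low-ability prefers no certificate.
Neither type deviates, so the separating profile is an equilibrium.

Yes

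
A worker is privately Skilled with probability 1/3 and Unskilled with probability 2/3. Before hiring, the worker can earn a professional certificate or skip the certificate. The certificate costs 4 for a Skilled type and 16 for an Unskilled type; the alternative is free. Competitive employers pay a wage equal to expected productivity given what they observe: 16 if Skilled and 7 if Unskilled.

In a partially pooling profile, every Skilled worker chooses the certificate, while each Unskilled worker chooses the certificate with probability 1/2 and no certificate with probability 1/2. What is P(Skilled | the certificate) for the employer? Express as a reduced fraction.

1/2

P(the certificate) = (1/3)·1 + (2/3)·(1/2) = 2/3.
By Bayes' rule, P(Skilled | the certificate) = (1/3) / (2/3) = 1/2.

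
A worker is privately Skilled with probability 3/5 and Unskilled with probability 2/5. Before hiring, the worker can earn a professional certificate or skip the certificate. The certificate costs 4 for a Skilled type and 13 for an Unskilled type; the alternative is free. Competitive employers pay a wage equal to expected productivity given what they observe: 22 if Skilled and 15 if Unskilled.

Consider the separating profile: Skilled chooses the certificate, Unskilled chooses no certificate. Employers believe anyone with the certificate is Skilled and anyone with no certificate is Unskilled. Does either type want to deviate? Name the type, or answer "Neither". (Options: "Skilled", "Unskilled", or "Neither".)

Neither

The certificate pays 22; no certificate pays 15.
Skilled: assigned the certificate, nets 22 − 4 = 18; deviating to no certificate nets 15.
Unskilled: assigned no certificate, nets 15; deviating to the certificate nets 22 − 13 = 9.
Both types strictly prefer their assigned action; no profitable deviation.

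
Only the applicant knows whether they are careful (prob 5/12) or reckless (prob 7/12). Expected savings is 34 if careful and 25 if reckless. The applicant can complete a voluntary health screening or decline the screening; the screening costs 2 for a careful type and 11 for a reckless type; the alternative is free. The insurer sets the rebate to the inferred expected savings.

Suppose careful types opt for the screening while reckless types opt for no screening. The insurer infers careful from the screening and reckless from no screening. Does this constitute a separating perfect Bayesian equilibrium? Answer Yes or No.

Under these beliefs, the screening earns rebate 34 and no screening earns rebate 25.
careful: the screening nets 34 − 2 = 32; no screening nets 25. careful prefers the screening.
reckless: the screening nets 34 − 11 = 23; no screening nets 25. reckless prefers no screening.
Neither type deviates, so the separating profile is an equilibrium.

Yes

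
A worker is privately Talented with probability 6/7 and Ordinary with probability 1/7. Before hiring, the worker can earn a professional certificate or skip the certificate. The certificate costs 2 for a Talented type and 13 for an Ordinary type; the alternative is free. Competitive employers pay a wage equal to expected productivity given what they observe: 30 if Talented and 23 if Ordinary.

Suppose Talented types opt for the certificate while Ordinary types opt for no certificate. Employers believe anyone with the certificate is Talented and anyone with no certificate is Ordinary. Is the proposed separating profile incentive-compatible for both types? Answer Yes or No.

Yes

Under these beliefs, the certificate earns wage 30 and no certificate earns wage 23.
Talented: the certificate nets 30 − 2 = 28; no certificate nets 23. Talented prefers the certificate.
Ordinary: the certificate nets 30 − 13 = 17; no certificate nets 23. Ordinary prefers no certificate.
Neither type deviates, so the separating profile is an equilibrium.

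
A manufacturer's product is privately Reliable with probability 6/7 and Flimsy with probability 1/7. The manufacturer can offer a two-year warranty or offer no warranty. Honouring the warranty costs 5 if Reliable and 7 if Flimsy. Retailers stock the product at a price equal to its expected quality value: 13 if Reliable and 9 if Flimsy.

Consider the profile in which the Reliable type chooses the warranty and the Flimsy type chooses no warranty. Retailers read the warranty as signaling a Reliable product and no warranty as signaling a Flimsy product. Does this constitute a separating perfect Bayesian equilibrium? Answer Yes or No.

Under these beliefs, the warranty earns price 13 and no warranty earns price 9.
Reliable: the warranty nets 13 − 5 = 8; no warranty nets 9. Reliable would deviate to no warranty.
Flimsy: the warranty nets 13 − 7 = 6; no warranty nets 9. Flimsy prefers no warranty.
Reliable has a profitable deviation, so the profile is not an equilibrium.

No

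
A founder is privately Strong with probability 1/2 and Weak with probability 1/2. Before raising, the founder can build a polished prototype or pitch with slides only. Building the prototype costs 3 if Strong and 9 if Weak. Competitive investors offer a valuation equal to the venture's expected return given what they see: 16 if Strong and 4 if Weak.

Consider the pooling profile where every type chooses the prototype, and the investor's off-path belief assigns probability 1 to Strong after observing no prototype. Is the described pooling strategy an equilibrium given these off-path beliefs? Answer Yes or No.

On path, the investor holds the prior and pays 1/2·16 + 1/2·4 = 10. Off path (no prototype), believing Strong, it pays 16.
Strong: the prototype nets 10 − 3 = 7; no prototype nets 16. Strong would deviate.
Weak: the prototype nets 10 − 9 = 1; no prototype nets 16. Weak would deviate.
A type deviates, so pooling fails.

No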